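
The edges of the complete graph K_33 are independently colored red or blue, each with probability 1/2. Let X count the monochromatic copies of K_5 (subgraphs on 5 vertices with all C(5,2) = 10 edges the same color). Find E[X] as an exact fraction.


Let X = Σ_S X_S over the C(33, 5) = 237336 subsets S of size 5, where X_S = 1 if the K_5 on S is monochromatic.
For a fixed S, the K_5 on S has C(5, 2) = 10 edges. P[all 10 edges red] = (1/2)^10, and likewise for blue, so P[monochromatic] = 2·(1/2)^10 = 2^{1 − 10} = 1/512.
By linearity of expectation: E[X] = C(33, 5) · 2^{1 − 10} = 237336 · 1/512 = 29667/64.
Numerically: E[X] ≈ 463.546875.

E[X] = C(33,5)·2^(1−C(5,2)) = 29667/64 ≈ 463.546875.


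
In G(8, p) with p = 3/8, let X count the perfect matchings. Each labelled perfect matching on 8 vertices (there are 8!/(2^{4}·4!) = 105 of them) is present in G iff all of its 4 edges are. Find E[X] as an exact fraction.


K_8 has 8!/(2^{4}·4!) = 105 labelled perfect matchings.
For each such perfect matching H, let X_H = 1 if all 4 edges of H are present in G. Then P[X_H = 1] = p^{4} = (3/8)^{4} = 81/4096.
Summing the indicators: E[X] = Σ_H E[X_H] = 105 · p^{4} = 105 · 81/4096 = 8505/4096.
Numerically: E[X] ≈ 2.07642.

E[X] = 105 · (3/8)^{4} = 8505/4096 ≈ 2.07642.


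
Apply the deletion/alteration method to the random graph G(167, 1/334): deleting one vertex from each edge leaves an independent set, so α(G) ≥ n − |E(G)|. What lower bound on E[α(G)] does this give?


E[|E(G)|] = C(167, 2)·p = 13861 · (1/334) = 83/2.
E[α(G)] ≥ n − E[|E(G)|] = 167 − 83/2 = 251/2.
Numerically: ≈ 125.500.
(This is only a lower bound; the true E[α(G)] may be larger.)

E[α(G)] ≥ 251/2 ≈ 125.500.


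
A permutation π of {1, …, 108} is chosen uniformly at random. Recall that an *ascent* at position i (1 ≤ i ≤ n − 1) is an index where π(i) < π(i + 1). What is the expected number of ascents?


Write X = Σ X_I over i = 1, …, 107, with X_I the indicator of one ascent.
There are 107 indicators.
For each fixed i, the pair (π(i), π(i+1)) is a uniformly random ordered pair of distinct values from {1, …, 108}; by symmetry P[π(i) < π(i+1)] = 1/2.
By linearity: E[X] = 107 · (1/2) = (108 − 1) · (1/2) = 107/2 ≈ 53.5000.

E[X] = 107/2 = 53.5000.


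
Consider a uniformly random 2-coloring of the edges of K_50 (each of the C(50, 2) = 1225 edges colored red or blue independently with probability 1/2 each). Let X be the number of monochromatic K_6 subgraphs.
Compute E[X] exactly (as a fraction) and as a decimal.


Let X = Σ_S X_S over the C(50, 6) = 15890700 subsets S of size 6, where X_S = 1 if the K_6 on S is monochromatic.
For a fixed S, the K_6 on S has C(6, 2) = 15 edges. P[all 15 edges red] = (1/2)^15, and likewise for blue, so P[monochromatic] = 2·(1/2)^15 = 2^{1 − 15} = 1/16384.
By linearity of expectation: E[X] = C(50, 6) · 2^{1 − 15} = 15890700 · 1/16384 = 3972675/4096.
Numerically: E[X] ≈ 969.891357.

E[X] = C(50,6)·2^(1−C(6,2)) = 3972675/4096 ≈ 969.891357.


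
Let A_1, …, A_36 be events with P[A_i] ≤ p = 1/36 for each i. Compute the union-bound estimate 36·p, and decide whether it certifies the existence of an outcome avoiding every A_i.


Union bound: P[∪_{i=1}^{36} A_i] ≤ Σ_i P[A_i] ≤ 36·p = 36·(1/36) = 1.
Numerically: 1 ≈ 1.000.
Is 1 < 1? NO.
Since the bound 1 is ≥ 1, the union bound is uninformative here; it does NOT by itself certify existence.

36·p = 1 ≈ 1.000; existence NOT certified by the union bound.


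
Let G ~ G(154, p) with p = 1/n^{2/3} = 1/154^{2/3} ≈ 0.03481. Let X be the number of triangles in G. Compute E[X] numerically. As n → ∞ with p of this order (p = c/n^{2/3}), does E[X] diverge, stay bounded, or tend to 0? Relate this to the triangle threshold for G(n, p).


Number of potential triangles: C(154, 3) = 596904.
Each occurs with probability p³ ≈ (0.03481)³ ≈ 4.216563e-05.
By linearity: E[X] = C(154, 3)·p³ ≈ 596904 · 4.216563e-05 ≈ 25.1688.
Since α = 2/3 < 1, p = c/n^{2/3} ≫ 1/n is above the triangle threshold p ~ 1/n. Asymptotically E[X] ~ (c³/6)·n^{3(1−α)} = (1³/6)·n^{1} → ∞; triangles are abundant w.h.p.

E[X] ≈ 25.1688; in regime p = Θ(1/n^{2/3}) E[X] diverges (above the triangle threshold p ~ 1/n).


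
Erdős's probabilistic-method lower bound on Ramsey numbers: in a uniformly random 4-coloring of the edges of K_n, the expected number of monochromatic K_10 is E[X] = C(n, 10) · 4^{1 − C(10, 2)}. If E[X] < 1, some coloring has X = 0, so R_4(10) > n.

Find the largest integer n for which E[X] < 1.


We need C(n, 10) · 4^{1 − 45} < 1, i.e. C(n, 10) < 4^{45 − 1} = 309485009821345068724781056.
Check values of n near the boundary:
  n = 2018: C(2018, 10) = 301820606687612220663963508; 301820606687612220663963508 < 309485009821345068724781056? YES
  n = 2019: C(2019, 10) = 303322949179835278009229628; 303322949179835278009229628 < 309485009821345068724781056? YES
  n = 2020: C(2020, 10) = 304832018578739931133653656; 304832018578739931133653656 < 309485009821345068724781056? YES
  n = 2021: C(2021, 10) = 306347841644770462864800616; 306347841644770462864800616 < 309485009821345068724781056? YES
  n = 2022: C(2022, 10) = 307870445231474093395937796; 307870445231474093395937796 < 309485009821345068724781056? YES
  n = 2023: C(2023, 10) = 309399856285778485315440716; 309399856285778485315440716 < 309485009821345068724781056? YES
  n = 2024: C(2024, 10) = 310936101848269937576192656; 310936101848269937576192656 < 309485009821345068724781056? NO
  n = 2025: C(2025, 10) = 312479209053472269772600560; 312479209053472269772600560 < 309485009821345068724781056? NO
  n = 2026: C(2026, 10) = 314029205130126398094885285; 314029205130126398094885285 < 309485009821345068724781056? NO
The largest n with C(n, 10) < 309485009821345068724781056 is n = 2023 (where E[X] = 77349964071444621328860179/77371252455336267181195264 ≈ 0.99972). Hence R_4(10) > 2023, i.e. R_4(10) ≥ 2024.

Largest n = 2023; hence R_4(10) > 2023.


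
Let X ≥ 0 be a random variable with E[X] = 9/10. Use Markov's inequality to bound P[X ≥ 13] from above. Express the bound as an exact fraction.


μ = E[X] = 9/10, a = 13.
Markov: P[X ≥ 13] ≤ μ/a = (9/10)/13 = 9/130.
Numerically: ≈ 0.06923.
(Since a = 13 > μ = 0.90000, the bound 9/130 is < 1 and informative.)

P[X ≥ 13] ≤ 9/130 ≈ 0.06923.


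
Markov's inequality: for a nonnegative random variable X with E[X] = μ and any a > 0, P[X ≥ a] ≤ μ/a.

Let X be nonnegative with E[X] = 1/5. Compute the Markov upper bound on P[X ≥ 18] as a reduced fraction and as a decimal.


μ = E[X] = 1/5, a = 18.
Markov: P[X ≥ 18] ≤ μ/a = (1/5)/18 = 1/90.
Numerically: ≈ 0.011.
(Since a = 18 > μ = 0.200, the bound 1/90 is < 1 and informative.)

P[X ≥ 18] ≤ 1/90 ≈ 0.011.


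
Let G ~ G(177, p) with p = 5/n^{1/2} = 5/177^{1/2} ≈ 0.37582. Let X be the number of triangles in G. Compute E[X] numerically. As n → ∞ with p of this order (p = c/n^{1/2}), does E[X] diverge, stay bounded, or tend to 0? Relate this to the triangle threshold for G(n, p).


Number of potential triangles: C(177, 3) = 908600.
Each occurs with probability p³ ≈ (0.37582)³ ≈ 5.3082347e-02.
By linearity: E[X] = C(177, 3)·p³ ≈ 908600 · 5.3082347e-02 ≈ 48230.62013.
Since α = 1/2 < 1, p = c/n^{1/2} ≫ 1/n is above the triangle threshold p ~ 1/n. Asymptotically E[X] ~ (c³/6)·n^{3(1−α)} = (5³/6)·n^{1.5} → ∞; triangles are abundant w.h.p.

E[X] ≈ 48230.62013; in regime p = Θ(1/n^{1/2}) E[X] diverges (above the triangle threshold p ~ 1/n).


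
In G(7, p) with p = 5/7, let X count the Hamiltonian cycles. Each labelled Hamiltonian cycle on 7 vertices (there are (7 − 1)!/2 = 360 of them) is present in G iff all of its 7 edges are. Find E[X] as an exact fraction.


K_7 has (7 − 1)!/2 = 360 labelled Hamiltonian cycles.
For each such Hamiltonian cycle H, let X_H = 1 if all 7 edges of H are present in G. Then P[X_H = 1] = p^{7} = (5/7)^{7} = 78125/823543.
By linearity: E[X] = Σ_H E[X_H] = 360 · p^{7} = 360 · 78125/823543 = 28125000/823543.
Numerically: E[X] ≈ 34.151.

E[X] = 360 · (5/7)^{7} = 28125000/823543 ≈ 34.151.


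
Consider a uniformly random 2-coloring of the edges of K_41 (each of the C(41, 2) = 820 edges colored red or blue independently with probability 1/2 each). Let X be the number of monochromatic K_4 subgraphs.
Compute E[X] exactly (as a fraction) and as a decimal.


Let X = Σ_S X_S over the C(41, 4) = 101270 subsets S of size 4, where X_S = 1 if the K_4 on S is monochromatic.
For a fixed S, the K_4 on S has C(4, 2) = 6 edges. P[all 6 edges red] = (1/2)^6, and likewise for blue, so P[monochromatic] = 2·(1/2)^6 = 2^{1 − 6} = 1/32.
By linearity: E[X] = C(41, 4) · 2^{1 − 6} = 101270 · 1/32 = 50635/16.
Numerically: E[X] ≈ 3164.687500.

E[X] = C(41,4)·2^(1−C(4,2)) = 50635/16 ≈ 3164.687500.


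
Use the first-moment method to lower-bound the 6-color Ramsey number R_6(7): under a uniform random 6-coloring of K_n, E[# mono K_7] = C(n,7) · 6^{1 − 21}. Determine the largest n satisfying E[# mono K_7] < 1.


We need C(n, 7) · 6^{1 − 21} < 1, i.e. C(n, 7) < 6^{21 − 1} = 3656158440062976.
Check values of n near the boundary:
  n = 562: C(562, 7) = 3384017972944752; 3384017972944752 < 3656158440062976? YES
  n = 563: C(563, 7) = 3426622515769596; 3426622515769596 < 3656158440062976? YES
  n = 564: C(564, 7) = 3469685994423792; 3469685994423792 < 3656158440062976? YES
  n = 565: C(565, 7) = 3513212521235560; 3513212521235560 < 3656158440062976? YES
  n = 566: C(566, 7) = 3557206237959440; 3557206237959440 < 3656158440062976? YES
  n = 567: C(567, 7) = 3601671315933933; 3601671315933933 < 3656158440062976? YES
  n = 568: C(568, 7) = 3646611956239704; 3646611956239704 < 3656158440062976? YES
  n = 569: C(569, 7) = 3692032389858348; 3692032389858348 < 3656158440062976? NO
  n = 570: C(570, 7) = 3737936877831720; 3737936877831720 < 3656158440062976? NO
  n = 571: C(571, 7) = 3784329711421830; 3784329711421830 < 3656158440062976? NO
The largest n with C(n, 7) < 3656158440062976 is n = 568 (where E[X] = 16882462760369/16926659444736 ≈ 0.99739). Hence R_6(7) > 568, i.e. R_6(7) ≥ 569.

Largest n = 568; hence R_6(7) > 568.


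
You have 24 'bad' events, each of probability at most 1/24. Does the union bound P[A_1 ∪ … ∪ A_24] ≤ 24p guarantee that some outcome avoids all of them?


Union bound: P[∪_{i=1}^{24} A_i] ≤ Σ_i P[A_i] ≤ 24·p = 24·(1/24) = 1.
Numerically: 1 ≈ 1.000.
Is 1 < 1? NO.
Since the bound 1 is ≥ 1, the union bound is uninformative here; it does NOT by itself certify existence.

24·p = 1 ≈ 1.000; existence NOT certified by the union bound.


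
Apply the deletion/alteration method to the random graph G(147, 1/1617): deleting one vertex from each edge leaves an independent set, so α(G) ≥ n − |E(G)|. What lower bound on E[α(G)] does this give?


E[|E(G)|] = C(147, 2)·p = 10731 · (1/1617) = 73/11.
E[α(G)] ≥ n − E[|E(G)|] = 147 − 73/11 = 1544/11.
Numerically: ≈ 140.36364.
(This is only a lower bound; the true E[α(G)] may be larger.)

E[α(G)] ≥ 1544/11 ≈ 140.36364.


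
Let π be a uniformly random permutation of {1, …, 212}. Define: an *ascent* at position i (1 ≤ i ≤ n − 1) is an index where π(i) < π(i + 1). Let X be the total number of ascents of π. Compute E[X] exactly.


Write X = Σ X_I over i = 1, …, 211, with X_I the indicator of one ascent.
There are 211 indicators.
For each fixed i, the pair (π(i), π(i+1)) is a uniformly random ordered pair of distinct values from {1, …, 212}; by symmetry P[π(i) < π(i+1)] = 1/2.
By linearity: E[X] = 211 · (1/2) = (212 − 1) · (1/2) = 211/2 ≈ 105.5000.

E[X] = 211/2 = 105.5000.


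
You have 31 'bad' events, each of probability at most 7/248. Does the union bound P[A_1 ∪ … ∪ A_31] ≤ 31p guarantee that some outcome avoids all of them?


Union bound: P[∪_{i=1}^{31} A_i] ≤ Σ_i P[A_i] ≤ 31·p = 31·(7/248) = 7/8.
Numerically: 7/8 ≈ 0.8750000.
Is 7/8 < 1? YES.
Since P[∪ A_i] ≤ 7/8 < 1, the complement has P[∩ A_i^c] ≥ 1 − 7/8 = 1/8 > 0, so some outcome avoids every A_i.

31·p = 7/8 ≈ 0.8750000; existence CERTIFIED by the union bound.


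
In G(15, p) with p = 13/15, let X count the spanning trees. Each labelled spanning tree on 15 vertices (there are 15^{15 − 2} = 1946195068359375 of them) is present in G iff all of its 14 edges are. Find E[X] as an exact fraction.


K_15 has 15^{15 − 2} = 1946195068359375 labelled spanning trees.
For each such spanning tree H, let X_H = 1 if all 14 edges of H are present in G. Then P[X_H = 1] = p^{14} = (13/15)^{14} = 3937376385699289/29192926025390625.
By linearity of expectation: E[X] = Σ_H E[X_H] = 1946195068359375 · p^{14} = 1946195068359375 · 3937376385699289/29192926025390625 = 3937376385699289/15.
Numerically: E[X] ≈ 2.6249e+14.

E[X] = 1946195068359375 · (13/15)^{14} = 3937376385699289/15 ≈ 2.6249e+14.


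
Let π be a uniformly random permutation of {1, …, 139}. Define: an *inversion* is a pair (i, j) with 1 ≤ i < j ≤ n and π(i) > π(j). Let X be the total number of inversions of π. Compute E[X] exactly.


Write X = Σ X_I over the C(139, 2) = 9591 pairs i < j, with X_I the indicator of one inversion.
There are 9591 indicators.
For each fixed pair i < j, the values π(i) and π(j) are two distinct elements of {1, …, 139} in uniformly random order; by symmetry P[π(i) > π(j)] = 1/2.
By linearity: E[X] = 9591 · (1/2) = C(139, 2) · (1/2) = 9591/2 = 9591/2 ≈ 4795.500.

E[X] = 9591/2 = 4795.500.


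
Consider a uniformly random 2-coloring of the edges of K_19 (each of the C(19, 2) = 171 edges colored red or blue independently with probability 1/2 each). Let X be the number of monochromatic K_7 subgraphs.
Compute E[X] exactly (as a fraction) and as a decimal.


Let X = Σ_S X_S over the C(19, 7) = 50388 subsets S of size 7, where X_S = 1 if the K_7 on S is monochromatic.
For a fixed S, the K_7 on S has C(7, 2) = 21 edges. P[all 21 edges red] = (1/2)^21, and likewise for blue, so P[monochromatic] = 2·(1/2)^21 = 2^{1 − 21} = 1/1048576.
By linearity: E[X] = C(19, 7) · 2^{1 − 21} = 50388 · 1/1048576 = 12597/262144.
Numerically: E[X] ≈ 0.0481.

E[X] = C(19,7)·2^(1−C(7,2)) = 12597/262144 ≈ 0.0481.


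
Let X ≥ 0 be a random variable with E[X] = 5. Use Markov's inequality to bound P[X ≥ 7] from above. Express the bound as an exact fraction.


μ = E[X] = 5, a = 7.
Markov: P[X ≥ 7] ≤ μ/a = (5)/7 = 5/7.
Numerically: ≈ 0.71429.
(Since a = 7 > μ = 5.00000, the bound 5/7 is < 1 and informative.)

P[X ≥ 7] ≤ 5/7 ≈ 0.71429.


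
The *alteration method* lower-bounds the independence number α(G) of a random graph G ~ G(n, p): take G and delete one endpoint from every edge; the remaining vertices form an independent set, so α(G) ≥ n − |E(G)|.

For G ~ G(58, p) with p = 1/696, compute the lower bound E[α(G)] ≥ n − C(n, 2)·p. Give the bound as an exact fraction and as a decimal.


E[|E(G)|] = C(58, 2)·p = 1653 · (1/696) = 19/8.
E[α(G)] ≥ n − E[|E(G)|] = 58 − 19/8 = 445/8.
Numerically: ≈ 55.625.
(This is only a lower bound; the true E[α(G)] may be larger.)

E[α(G)] ≥ 445/8 ≈ 55.625.


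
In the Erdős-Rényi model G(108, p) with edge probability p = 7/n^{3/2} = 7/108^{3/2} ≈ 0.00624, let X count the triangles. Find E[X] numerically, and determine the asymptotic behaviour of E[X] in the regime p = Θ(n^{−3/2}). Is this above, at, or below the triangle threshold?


Number of potential triangles: C(108, 3) = 204156.
Each occurs with probability p³ ≈ (0.00624)³ ≈ 2.42598e-07.
By linearity: E[X] = C(108, 3)·p³ ≈ 204156 · 2.42598e-07 ≈ 0.050.
Since α = 3/2 > 1, p = c/n^{3/2} = o(1/n) is below the triangle threshold p ~ 1/n. Asymptotically E[X] ~ (c³/6)·n^{3(1−α)} = (7³/6)·n^{-1.5} → 0, so by Markov's inequality G has no triangles w.h.p.

E[X] ≈ 0.050; in regime p = Θ(1/n^{3/2}) E[X] tends to 0 (below the triangle threshold p ~ 1/n).


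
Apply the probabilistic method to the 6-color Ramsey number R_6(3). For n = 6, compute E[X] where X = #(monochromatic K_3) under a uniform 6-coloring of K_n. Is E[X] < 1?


E[X] = C(6, 3) · 6^{1 − 3} = 20 · 6^{−2} = 20/36.
As a reduced fraction: E[X] = 5/9 ≈ 0.5556.
Is E[X] < 1? YES.
Since E[X] < 1, there exists a 6-coloring of K_{6} with no monochromatic K_3; hence R_6(3) > 6.

E[X] = 5/9 ≈ 0.5556; E[X] < 1, so R_6(3) > 6.


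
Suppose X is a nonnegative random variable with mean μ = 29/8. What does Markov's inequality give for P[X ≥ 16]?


μ = E[X] = 29/8, a = 16.
Markov: P[X ≥ 16] ≤ μ/a = (29/8)/16 = 29/128.
Numerically: ≈ 0.2266.
(Since a = 16 > μ = 3.6250, the bound 29/128 is < 1 and informative.)

P[X ≥ 16] ≤ 29/128 ≈ 0.2266.


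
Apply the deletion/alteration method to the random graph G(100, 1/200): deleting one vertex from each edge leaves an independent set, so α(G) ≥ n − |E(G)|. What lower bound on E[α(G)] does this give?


E[|E(G)|] = C(100, 2)·p = 4950 · (1/200) = 99/4.
E[α(G)] ≥ n − E[|E(G)|] = 100 − 99/4 = 301/4.
Numerically: ≈ 75.250.
(This is only a lower bound; the true E[α(G)] may be larger.)

E[α(G)] ≥ 301/4 ≈ 75.250.


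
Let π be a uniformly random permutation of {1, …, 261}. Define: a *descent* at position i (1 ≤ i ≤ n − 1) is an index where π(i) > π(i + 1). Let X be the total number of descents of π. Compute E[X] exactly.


Write X = Σ X_I over i = 1, …, 260, with X_I the indicator of one descent.
There are 260 indicators.
For each fixed i, the pair (π(i), π(i+1)) is a uniformly random ordered pair of distinct values from {1, …, 261}; by symmetry P[π(i) > π(i+1)] = 1/2.
By linearity: E[X] = 260 · (1/2) = (261 − 1) · (1/2) = 130 ≈ 130.000000.

E[X] = 130 = 130.000000.


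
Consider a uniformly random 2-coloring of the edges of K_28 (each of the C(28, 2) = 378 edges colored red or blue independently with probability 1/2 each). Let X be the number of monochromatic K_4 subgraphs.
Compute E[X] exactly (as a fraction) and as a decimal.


Let X = Σ_S X_S over the C(28, 4) = 20475 subsets S of size 4, where X_S = 1 if the K_4 on S is monochromatic.
For a fixed S, the K_4 on S has C(4, 2) = 6 edges. P[all 6 edges red] = (1/2)^6, and likewise for blue, so P[monochromatic] = 2·(1/2)^6 = 2^{1 − 6} = 1/32.
By linearity of expectation: E[X] = C(28, 4) · 2^{1 − 6} = 20475 · 1/32 = 20475/32.
Numerically: E[X] ≈ 639.843750.

E[X] = C(28,4)·2^(1−C(4,2)) = 20475/32 ≈ 639.843750.


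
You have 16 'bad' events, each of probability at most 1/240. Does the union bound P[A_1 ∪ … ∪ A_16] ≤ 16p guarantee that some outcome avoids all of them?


Union bound: P[∪_{i=1}^{16} A_i] ≤ Σ_i P[A_i] ≤ 16·p = 16·(1/240) = 1/15.
Numerically: 1/15 ≈ 0.0666667.
Is 1/15 < 1? YES.
Since P[∪ A_i] ≤ 1/15 < 1, the complement has P[∩ A_i^c] ≥ 1 − 1/15 = 14/15 > 0, so some outcome avoids every A_i.

16·p = 1/15 ≈ 0.0666667; existence CERTIFIED by the union bound.


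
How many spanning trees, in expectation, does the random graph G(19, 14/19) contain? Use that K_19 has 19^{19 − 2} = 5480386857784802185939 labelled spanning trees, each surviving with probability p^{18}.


K_19 has 19^{19 − 2} = 5480386857784802185939 labelled spanning trees.
For each such spanning tree H, let X_H = 1 if all 18 edges of H are present in G. Then P[X_H = 1] = p^{18} = (14/19)^{18} = 426878854210636742656/104127350297911241532841.
Summing the indicators: E[X] = Σ_H E[X_H] = 5480386857784802185939 · p^{18} = 5480386857784802185939 · 426878854210636742656/104127350297911241532841 = 426878854210636742656/19.
Numerically: E[X] ≈ 2.247e+19.

E[X] = 5480386857784802185939 · (14/19)^{18} = 426878854210636742656/19 ≈ 2.247e+19.


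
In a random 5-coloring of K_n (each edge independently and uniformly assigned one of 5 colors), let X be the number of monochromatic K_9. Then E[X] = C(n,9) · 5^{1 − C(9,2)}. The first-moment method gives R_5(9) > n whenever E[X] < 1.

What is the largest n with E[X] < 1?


We need C(n, 9) · 5^{1 − 36} < 1, i.e. C(n, 9) < 5^{36 − 1} = 2910383045673370361328125.
Check values of n near the boundary:
  n = 2166: C(2166, 9) = 2844037944203015677277940; 2844037944203015677277940 < 2910383045673370361328125? YES
  n = 2167: C(2167, 9) = 2855899084841489792706810; 2855899084841489792706810 < 2910383045673370361328125? YES
  n = 2168: C(2168, 9) = 2867804175977929537095120; 2867804175977929537095120 < 2910383045673370361328125? YES
  n = 2169: C(2169, 9) = 2879753360044504243499683; 2879753360044504243499683 < 2910383045673370361328125? YES
  n = 2170: C(2170, 9) = 2891746779868845075610510; 2891746779868845075610510 < 2910383045673370361328125? YES
  n = 2171: C(2171, 9) = 2903784578674959601827205; 2903784578674959601827205 < 2910383045673370361328125? YES
  n = 2172: C(2172, 9) = 2915866900084148060642020; 2915866900084148060642020 < 2910383045673370361328125? NO
  n = 2173: C(2173, 9) = 2927993888115921319674265; 2927993888115921319674265 < 2910383045673370361328125? NO
  n = 2174: C(2174, 9) = 2940165687188920530702934; 2940165687188920530702934 < 2910383045673370361328125? NO
The largest n with C(n, 9) < 2910383045673370361328125 is n = 2171 (where E[X] = 580756915734991920365441/582076609134674072265625 ≈ 0.99773). Hence R_5(9) > 2171, i.e. R_5(9) ≥ 2172.

Largest n = 2171; hence R_5(9) > 2171.


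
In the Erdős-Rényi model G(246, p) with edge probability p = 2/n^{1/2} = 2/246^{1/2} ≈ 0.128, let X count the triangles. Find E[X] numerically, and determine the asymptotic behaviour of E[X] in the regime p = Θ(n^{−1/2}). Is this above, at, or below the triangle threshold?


Number of potential triangles: C(246, 3) = 2450980.
Each occurs with probability p³ ≈ (0.128)³ ≈ 2.07342e-03.
By linearity: E[X] = C(246, 3)·p³ ≈ 2450980 · 2.07342e-03 ≈ 5081.911.
Since α = 1/2 < 1, p = c/n^{1/2} ≫ 1/n is above the triangle threshold p ~ 1/n. Asymptotically E[X] ~ (c³/6)·n^{3(1−α)} = (2³/6)·n^{1.5} → ∞; triangles are abundant w.h.p.

E[X] ≈ 5081.911; in regime p = Θ(1/n^{1/2}) E[X] diverges (above the triangle threshold p ~ 1/n).


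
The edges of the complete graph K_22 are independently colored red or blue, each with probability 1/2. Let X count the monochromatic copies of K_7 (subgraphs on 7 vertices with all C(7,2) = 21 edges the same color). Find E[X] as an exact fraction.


Let X = Σ_S X_S over the C(22, 7) = 170544 subsets S of size 7, where X_S = 1 if the K_7 on S is monochromatic.
For a fixed S, the K_7 on S has C(7, 2) = 21 edges. P[all 21 edges red] = (1/2)^21, and likewise for blue, so P[monochromatic] = 2·(1/2)^21 = 2^{1 − 21} = 1/1048576.
By linearity of expectation: E[X] = C(22, 7) · 2^{1 − 21} = 170544 · 1/1048576 = 10659/65536.
Numerically: E[X] ≈ 0.1626.

E[X] = C(22,7)·2^(1−C(7,2)) = 10659/65536 ≈ 0.1626.


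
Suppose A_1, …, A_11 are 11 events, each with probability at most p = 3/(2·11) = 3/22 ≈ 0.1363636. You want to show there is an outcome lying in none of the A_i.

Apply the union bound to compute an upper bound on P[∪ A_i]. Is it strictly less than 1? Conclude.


Union bound: P[∪_{i=1}^{11} A_i] ≤ Σ_i P[A_i] ≤ 11·p = 11·(3/22) = 3/2.
Numerically: 3/2 ≈ 1.5000000.
Is 3/2 < 1? NO.
Since the bound 3/2 is ≥ 1, the union bound is uninformative here; it does NOT by itself certify existence.

11·p = 3/2 ≈ 1.5000000; existence NOT certified by the union bound.


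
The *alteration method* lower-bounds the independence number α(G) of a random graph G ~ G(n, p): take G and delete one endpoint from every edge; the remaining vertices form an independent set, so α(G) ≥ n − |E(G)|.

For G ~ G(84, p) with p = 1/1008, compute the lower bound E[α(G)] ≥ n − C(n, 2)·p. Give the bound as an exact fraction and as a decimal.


E[|E(G)|] = C(84, 2)·p = 3486 · (1/1008) = 83/24.
E[α(G)] ≥ n − E[|E(G)|] = 84 − 83/24 = 1933/24.
Numerically: ≈ 80.5417.
(This is only a lower bound; the true E[α(G)] may be larger.)

E[α(G)] ≥ 1933/24 ≈ 80.5417.


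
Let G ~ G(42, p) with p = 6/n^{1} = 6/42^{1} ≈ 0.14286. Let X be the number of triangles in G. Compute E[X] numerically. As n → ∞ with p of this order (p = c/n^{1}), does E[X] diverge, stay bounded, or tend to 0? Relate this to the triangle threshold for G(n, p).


Number of potential triangles: C(42, 3) = 11480.
Each occurs with probability p³ ≈ (0.14286)³ ≈ 2.9154519e-03.
By linearity: E[X] = C(42, 3)·p³ ≈ 11480 · 2.9154519e-03 ≈ 33.46939.
Here α = 1, so p = 6/n is exactly at the triangle threshold p ~ 1/n. Asymptotically E[X] → c³/6 = 6³/6 = 36 ≈ 36.00000, a bounded constant. In this regime the triangle count is asymptotically Poisson(c³/6).

E[X] ≈ 33.46939; in regime p = Θ(1/n^{1}) E[X] stays bounded (at the triangle threshold p ~ 1/n).


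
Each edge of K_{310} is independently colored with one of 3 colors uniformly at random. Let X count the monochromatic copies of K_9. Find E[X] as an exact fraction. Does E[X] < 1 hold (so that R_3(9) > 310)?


E[X] = C(310, 9) · 3^{1 − 36} = 64802334749614660 · 3^{−35} = 64802334749614660/50031545098999707.
As a reduced fraction: E[X] = 64802334749614660/50031545098999707 ≈ 1.29523.
Is E[X] < 1? NO.
Since E[X] ≥ 1, the first-moment bound is inconclusive at n = 310; it does NOT by itself certify R_3(9) > 310.

E[X] = 64802334749614660/50031545098999707 ≈ 1.29523; E[X] ≥ 1; first-moment method inconclusive here.


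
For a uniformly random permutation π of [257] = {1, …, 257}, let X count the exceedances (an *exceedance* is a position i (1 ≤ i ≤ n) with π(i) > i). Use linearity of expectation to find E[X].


Write X = Σ_{i=1}^{257} X_i, where X_i = 1_{π(i) > i}.
For each fixed i, π(i) is uniform over {1, …, 257} (marginal of a uniform permutation), so P[π(i) > i] = (n − i)/n. Summing: Σ_{i=1}^{257} (n − i)/n = (0 + 1 + … + 256)/257 = 257(257 − 1)/(2·257) = (257 − 1)/2.
Hence E[X] = Σ_{i=1}^{257} (257 − i)/257 = 128 ≈ 128.000.

E[X] = 128 = 128.000.


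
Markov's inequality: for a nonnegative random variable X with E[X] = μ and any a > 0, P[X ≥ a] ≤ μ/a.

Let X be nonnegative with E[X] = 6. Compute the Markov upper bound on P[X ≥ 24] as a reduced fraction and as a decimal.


μ = E[X] = 6, a = 24.
Markov: P[X ≥ 24] ≤ μ/a = (6)/24 = 1/4.
Numerically: ≈ 0.250000.
(Since a = 24 > μ = 6.000000, the bound 1/4 is < 1 and informative.)

P[X ≥ 24] ≤ 1/4 ≈ 0.250000.


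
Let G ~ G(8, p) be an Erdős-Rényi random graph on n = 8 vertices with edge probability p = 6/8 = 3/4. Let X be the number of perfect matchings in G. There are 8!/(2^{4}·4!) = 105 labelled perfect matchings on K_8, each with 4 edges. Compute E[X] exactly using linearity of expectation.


K_8 has 8!/(2^{4}·4!) = 105 labelled perfect matchings.
For each such perfect matching H, let X_H = 1 if all 4 edges of H are present in G. Then P[X_H = 1] = p^{4} = (3/4)^{4} = 81/256.
Summing the indicators: E[X] = Σ_H E[X_H] = 105 · p^{4} = 105 · 81/256 = 8505/256.
Numerically: E[X] ≈ 33.22.

E[X] = 105 · (3/4)^{4} = 8505/256 ≈ 33.22.


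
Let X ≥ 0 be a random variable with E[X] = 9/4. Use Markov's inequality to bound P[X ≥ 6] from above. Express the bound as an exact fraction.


μ = E[X] = 9/4, a = 6.
Markov: P[X ≥ 6] ≤ μ/a = (9/4)/6 = 3/8.
Numerically: ≈ 0.375000.
(Since a = 6 > μ = 2.250000, the bound 3/8 is < 1 and informative.)

P[X ≥ 6] ≤ 3/8 ≈ 0.375000.


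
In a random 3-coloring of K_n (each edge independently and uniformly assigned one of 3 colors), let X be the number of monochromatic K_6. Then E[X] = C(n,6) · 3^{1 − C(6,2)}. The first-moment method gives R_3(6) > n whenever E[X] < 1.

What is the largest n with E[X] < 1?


We need C(n, 6) · 3^{1 − 15} < 1, i.e. C(n, 6) < 3^{15 − 1} = 4782969.
Check values of n near the boundary:
  n = 39: C(39, 6) = 3262623; 3262623 < 4782969? YES
  n = 40: C(40, 6) = 3838380; 3838380 < 4782969? YES
  n = 41: C(41, 6) = 4496388; 4496388 < 4782969? YES
  n = 42: C(42, 6) = 5245786; 5245786 < 4782969? NO
  n = 43: C(43, 6) = 6096454; 6096454 < 4782969? NO
  n = 44: C(44, 6) = 7059052; 7059052 < 4782969? NO
The largest n with C(n, 6) < 4782969 is n = 41 (where E[X] = 1498796/1594323 ≈ 0.940083). Hence R_3(6) > 41, i.e. R_3(6) ≥ 42.

Largest n = 41; hence R_3(6) > 41.


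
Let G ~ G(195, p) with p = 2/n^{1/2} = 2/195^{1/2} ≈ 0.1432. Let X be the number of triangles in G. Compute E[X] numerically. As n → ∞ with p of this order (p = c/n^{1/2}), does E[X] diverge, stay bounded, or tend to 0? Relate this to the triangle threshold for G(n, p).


Number of potential triangles: C(195, 3) = 1216865.
Each occurs with probability p³ ≈ (0.1432)³ ≈ 2.937907e-03.
By linearity: E[X] = C(195, 3)·p³ ≈ 1216865 · 2.937907e-03 ≈ 3575.0364.
Since α = 1/2 < 1, p = c/n^{1/2} ≫ 1/n is above the triangle threshold p ~ 1/n. Asymptotically E[X] ~ (c³/6)·n^{3(1−α)} = (2³/6)·n^{1.5} → ∞; triangles are abundant w.h.p.

E[X] ≈ 3575.0364; in regime p = Θ(1/n^{1/2}) E[X] diverges (above the triangle threshold p ~ 1/n).


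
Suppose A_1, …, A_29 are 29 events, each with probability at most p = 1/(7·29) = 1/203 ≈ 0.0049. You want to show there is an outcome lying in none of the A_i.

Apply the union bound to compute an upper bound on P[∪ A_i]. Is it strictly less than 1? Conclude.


Union bound: P[∪_{i=1}^{29} A_i] ≤ Σ_i P[A_i] ≤ 29·p = 29·(1/203) = 1/7.
Numerically: 1/7 ≈ 0.1429.
Is 1/7 < 1? YES.
Since P[∪ A_i] ≤ 1/7 < 1, the complement has P[∩ A_i^c] ≥ 1 − 1/7 = 6/7 > 0, so some outcome avoids every A_i.

29·p = 1/7 ≈ 0.1429; existence CERTIFIED by the union bound.


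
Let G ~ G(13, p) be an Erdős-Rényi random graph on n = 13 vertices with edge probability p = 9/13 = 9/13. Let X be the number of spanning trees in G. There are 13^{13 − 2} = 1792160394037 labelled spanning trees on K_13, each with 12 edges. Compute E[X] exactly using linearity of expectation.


K_13 has 13^{13 − 2} = 1792160394037 labelled spanning trees.
For each such spanning tree H, let X_H = 1 if all 12 edges of H are present in G. Then P[X_H = 1] = p^{12} = (9/13)^{12} = 282429536481/23298085122481.
Summing the indicators: E[X] = Σ_H E[X_H] = 1792160394037 · p^{12} = 1792160394037 · 282429536481/23298085122481 = 282429536481/13.
Numerically: E[X] ≈ 2.1725e+10.

E[X] = 1792160394037 · (9/13)^{12} = 282429536481/13 ≈ 2.1725e+10.


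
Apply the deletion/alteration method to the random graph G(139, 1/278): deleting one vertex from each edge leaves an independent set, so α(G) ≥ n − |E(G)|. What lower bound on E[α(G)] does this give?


E[|E(G)|] = C(139, 2)·p = 9591 · (1/278) = 69/2.
E[α(G)] ≥ n − E[|E(G)|] = 139 − 69/2 = 209/2.
Numerically: ≈ 104.500.
(This is only a lower bound; the true E[α(G)] may be larger.)

E[α(G)] ≥ 209/2 ≈ 104.500.


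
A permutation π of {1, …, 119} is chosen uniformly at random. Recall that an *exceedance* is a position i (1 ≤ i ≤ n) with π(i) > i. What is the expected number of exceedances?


Write X = Σ_{i=1}^{119} X_i, where X_i = 1_{π(i) > i}.
For each fixed i, π(i) is uniform over {1, …, 119} (marginal of a uniform permutation), so P[π(i) > i] = (n − i)/n. Summing: Σ_{i=1}^{119} (n − i)/n = (0 + 1 + … + 118)/119 = 119(119 − 1)/(2·119) = (119 − 1)/2.
Hence E[X] = Σ_{i=1}^{119} (119 − i)/119 = 59 ≈ 59.00000.

E[X] = 59 = 59.00000.


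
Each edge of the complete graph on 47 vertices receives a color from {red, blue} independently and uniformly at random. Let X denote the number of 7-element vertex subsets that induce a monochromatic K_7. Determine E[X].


Let X = Σ_S X_S over the C(47, 7) = 62891499 subsets S of size 7, where X_S = 1 if the K_7 on S is monochromatic.
For a fixed S, the K_7 on S has C(7, 2) = 21 edges. P[all 21 edges red] = (1/2)^21, and likewise for blue, so P[monochromatic] = 2·(1/2)^21 = 2^{1 − 21} = 1/1048576.
By linearity: E[X] = C(47, 7) · 2^{1 − 21} = 62891499 · 1/1048576 = 62891499/1048576.
Numerically: E[X] ≈ 59.9780.

E[X] = C(47,7)·2^(1−C(7,2)) = 62891499/1048576 ≈ 59.9780.


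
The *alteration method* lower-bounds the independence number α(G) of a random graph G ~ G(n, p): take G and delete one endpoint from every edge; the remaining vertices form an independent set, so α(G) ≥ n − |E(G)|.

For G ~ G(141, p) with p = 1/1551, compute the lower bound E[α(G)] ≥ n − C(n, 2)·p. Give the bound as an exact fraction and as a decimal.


E[|E(G)|] = C(141, 2)·p = 9870 · (1/1551) = 70/11.
E[α(G)] ≥ n − E[|E(G)|] = 141 − 70/11 = 1481/11.
Numerically: ≈ 134.63636.
(This is only a lower bound; the true E[α(G)] may be larger.)

E[α(G)] ≥ 1481/11 ≈ 134.63636.


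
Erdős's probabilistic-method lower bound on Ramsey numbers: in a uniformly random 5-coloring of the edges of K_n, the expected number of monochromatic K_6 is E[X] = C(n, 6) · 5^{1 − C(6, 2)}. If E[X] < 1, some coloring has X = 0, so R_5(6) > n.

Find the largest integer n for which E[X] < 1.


We need C(n, 6) · 5^{1 − 15} < 1, i.e. C(n, 6) < 5^{15 − 1} = 6103515625.
Check values of n near the boundary:
  n = 125: C(125, 6) = 4690625500; 4690625500 < 6103515625? YES
  n = 126: C(126, 6) = 4925156775; 4925156775 < 6103515625? YES
  n = 127: C(127, 6) = 5169379425; 5169379425 < 6103515625? YES
  n = 128: C(128, 6) = 5423611200; 5423611200 < 6103515625? YES
  n = 129: C(129, 6) = 5688177600; 5688177600 < 6103515625? YES
  n = 130: C(130, 6) = 5963412000; 5963412000 < 6103515625? YES
  n = 131: C(131, 6) = 6249655776; 6249655776 < 6103515625? NO
  n = 132: C(132, 6) = 6547258432; 6547258432 < 6103515625? NO
  n = 133: C(133, 6) = 6856577728; 6856577728 < 6103515625? NO
The largest n with C(n, 6) < 6103515625 is n = 130 (where E[X] = 47707296/48828125 ≈ 0.97705). Hence R_5(6) > 130, i.e. R_5(6) ≥ 131.

Largest n = 130; hence R_5(6) > 130.


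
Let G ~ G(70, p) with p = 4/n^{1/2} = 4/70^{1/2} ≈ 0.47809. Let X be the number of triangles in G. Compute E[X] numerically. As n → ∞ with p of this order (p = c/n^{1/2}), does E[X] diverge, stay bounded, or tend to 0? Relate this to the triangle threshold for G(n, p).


Number of potential triangles: C(70, 3) = 54740.
Each occurs with probability p³ ≈ (0.47809)³ ≈ 1.0927804e-01.
By linearity: E[X] = C(70, 3)·p³ ≈ 54740 · 1.0927804e-01 ≈ 5981.88014.
Since α = 1/2 < 1, p = c/n^{1/2} ≫ 1/n is above the triangle threshold p ~ 1/n. Asymptotically E[X] ~ (c³/6)·n^{3(1−α)} = (4³/6)·n^{1.5} → ∞; triangles are abundant w.h.p.

E[X] ≈ 5981.88014; in regime p = Θ(1/n^{1/2}) E[X] diverges (above the triangle threshold p ~ 1/n).


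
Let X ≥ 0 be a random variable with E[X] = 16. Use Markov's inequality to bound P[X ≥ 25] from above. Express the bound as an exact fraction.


μ = E[X] = 16, a = 25.
Markov: P[X ≥ 25] ≤ μ/a = (16)/25 = 16/25.
Numerically: ≈ 0.640000.
(Since a = 25 > μ = 16.000000, the bound 16/25 is < 1 and informative.)

P[X ≥ 25] ≤ 16/25 ≈ 0.640000.


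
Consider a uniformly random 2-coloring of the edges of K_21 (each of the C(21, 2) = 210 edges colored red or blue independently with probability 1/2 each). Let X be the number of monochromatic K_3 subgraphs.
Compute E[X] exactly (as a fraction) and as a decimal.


Let X = Σ_S X_S over the C(21, 3) = 1330 subsets S of size 3, where X_S = 1 if the K_3 on S is monochromatic.
For a fixed S, the K_3 on S has C(3, 2) = 3 edges. P[all 3 edges red] = (1/2)^3, and likewise for blue, so P[monochromatic] = 2·(1/2)^3 = 2^{1 − 3} = 1/4.
By linearity of expectation: E[X] = C(21, 3) · 2^{1 − 3} = 1330 · 1/4 = 665/2.
Numerically: E[X] ≈ 332.5000.

E[X] = C(21,3)·2^(1−C(3,2)) = 665/2 ≈ 332.5000.


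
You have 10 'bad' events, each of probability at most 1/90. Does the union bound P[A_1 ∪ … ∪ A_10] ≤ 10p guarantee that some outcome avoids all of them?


Union bound: P[∪_{i=1}^{10} A_i] ≤ Σ_i P[A_i] ≤ 10·p = 10·(1/90) = 1/9.
Numerically: 1/9 ≈ 0.1111111.
Is 1/9 < 1? YES.
Since P[∪ A_i] ≤ 1/9 < 1, the complement has P[∩ A_i^c] ≥ 1 − 1/9 = 8/9 > 0, so some outcome avoids every A_i.

10·p = 1/9 ≈ 0.1111111; existence CERTIFIED by the union bound.


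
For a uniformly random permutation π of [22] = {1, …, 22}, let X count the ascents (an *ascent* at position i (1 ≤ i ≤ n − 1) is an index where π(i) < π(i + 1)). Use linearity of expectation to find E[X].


Write X = Σ X_I over i = 1, …, 21, with X_I the indicator of one ascent.
There are 21 indicators.
For each fixed i, the pair (π(i), π(i+1)) is a uniformly random ordered pair of distinct values from {1, …, 22}; by symmetry P[π(i) < π(i+1)] = 1/2.
By linearity: E[X] = 21 · (1/2) = (22 − 1) · (1/2) = 21/2 ≈ 10.5000.

E[X] = 21/2 = 10.5000.


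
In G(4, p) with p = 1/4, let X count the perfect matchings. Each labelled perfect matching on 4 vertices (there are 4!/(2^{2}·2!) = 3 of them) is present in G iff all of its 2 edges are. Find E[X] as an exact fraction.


K_4 has 4!/(2^{2}·2!) = 3 labelled perfect matchings.
For each such perfect matching H, let X_H = 1 if all 2 edges of H are present in G. Then P[X_H = 1] = p^{2} = (1/4)^{2} = 1/16.
By linearity: E[X] = Σ_H E[X_H] = 3 · p^{2} = 3 · 1/16 = 3/16.
Numerically: E[X] ≈ 0.1875.

E[X] = 3 · (1/4)^{2} = 3/16 ≈ 0.1875.


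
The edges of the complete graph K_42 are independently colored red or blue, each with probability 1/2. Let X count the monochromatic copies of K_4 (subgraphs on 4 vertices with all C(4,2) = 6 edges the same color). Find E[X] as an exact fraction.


Let X = Σ_S X_S over the C(42, 4) = 111930 subsets S of size 4, where X_S = 1 if the K_4 on S is monochromatic.
For a fixed S, the K_4 on S has C(4, 2) = 6 edges. P[all 6 edges red] = (1/2)^6, and likewise for blue, so P[monochromatic] = 2·(1/2)^6 = 2^{1 − 6} = 1/32.
By linearity of expectation: E[X] = C(42, 4) · 2^{1 − 6} = 111930 · 1/32 = 55965/16.
Numerically: E[X] ≈ 3497.812.

E[X] = C(42,4)·2^(1−C(4,2)) = 55965/16 ≈ 3497.812.


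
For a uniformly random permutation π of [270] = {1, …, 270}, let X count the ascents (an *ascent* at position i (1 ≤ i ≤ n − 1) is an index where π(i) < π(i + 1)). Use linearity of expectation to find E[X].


Write X = Σ X_I over i = 1, …, 269, with X_I the indicator of one ascent.
There are 269 indicators.
For each fixed i, the pair (π(i), π(i+1)) is a uniformly random ordered pair of distinct values from {1, …, 270}; by symmetry P[π(i) < π(i+1)] = 1/2.
By linearity: E[X] = 269 · (1/2) = (270 − 1) · (1/2) = 269/2 ≈ 134.500000.

E[X] = 269/2 = 134.500000.


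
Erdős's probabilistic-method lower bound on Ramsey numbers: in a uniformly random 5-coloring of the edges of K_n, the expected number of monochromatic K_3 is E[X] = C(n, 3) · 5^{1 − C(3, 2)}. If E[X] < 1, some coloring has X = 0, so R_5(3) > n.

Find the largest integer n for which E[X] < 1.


We need C(n, 3) · 5^{1 − 3} < 1, i.e. C(n, 3) < 5^{3 − 1} = 25.
Check values of n near the boundary:
  n = 4: C(4, 3) = 4; 4 < 25? YES
  n = 5: C(5, 3) = 10; 10 < 25? YES
  n = 6: C(6, 3) = 20; 20 < 25? YES
  n = 7: C(7, 3) = 35; 35 < 25? NO
The largest n with C(n, 3) < 25 is n = 6 (where E[X] = 4/5 ≈ 0.800). Hence R_5(3) > 6, i.e. R_5(3) ≥ 7.

Largest n = 6; hence R_5(3) > 6.


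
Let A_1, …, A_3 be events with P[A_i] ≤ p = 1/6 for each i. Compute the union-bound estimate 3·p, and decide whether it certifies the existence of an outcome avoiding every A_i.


Union bound: P[∪_{i=1}^{3} A_i] ≤ Σ_i P[A_i] ≤ 3·p = 3·(1/6) = 1/2.
Numerically: 1/2 ≈ 0.5000.
Is 1/2 < 1? YES.
Since P[∪ A_i] ≤ 1/2 < 1, the complement has P[∩ A_i^c] ≥ 1 − 1/2 = 1/2 > 0, so some outcome avoids every A_i.

3·p = 1/2 ≈ 0.5000; existence CERTIFIED by the union bound.


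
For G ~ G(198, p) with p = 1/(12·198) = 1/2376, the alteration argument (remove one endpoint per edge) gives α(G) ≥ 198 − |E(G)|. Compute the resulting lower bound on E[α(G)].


E[|E(G)|] = C(198, 2)·p = 19503 · (1/2376) = 197/24.
E[α(G)] ≥ n − E[|E(G)|] = 198 − 197/24 = 4555/24.
Numerically: ≈ 189.791667.
(This is only a lower bound; the true E[α(G)] may be larger.)

E[α(G)] ≥ 4555/24 ≈ 189.791667.
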